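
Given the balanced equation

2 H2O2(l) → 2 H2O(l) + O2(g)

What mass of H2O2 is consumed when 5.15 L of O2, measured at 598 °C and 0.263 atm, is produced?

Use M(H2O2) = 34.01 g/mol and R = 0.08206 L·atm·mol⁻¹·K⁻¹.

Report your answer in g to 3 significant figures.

1.29 g

n(O2) = PV/RT = (0.263 × 5.15) / (0.08206 × 871.15) = 0.01895 mol
n(H2O2) = (2/1) × 0.01895 = 0.03790 mol
m(H2O2) = 0.03790 × 34.01 = 1.289 g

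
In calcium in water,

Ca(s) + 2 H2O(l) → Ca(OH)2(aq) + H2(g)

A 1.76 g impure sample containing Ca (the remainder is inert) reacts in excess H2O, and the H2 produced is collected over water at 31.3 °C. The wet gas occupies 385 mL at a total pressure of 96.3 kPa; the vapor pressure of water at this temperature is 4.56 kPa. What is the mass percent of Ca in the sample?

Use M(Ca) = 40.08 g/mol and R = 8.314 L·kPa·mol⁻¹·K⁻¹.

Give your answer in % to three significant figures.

31.8 %

P(H2) = 96.3 − 4.56 = 91.74 kPa
n(H2) = PV/RT = (91.74 × 0.3850) / (8.314 × 304.45) = 0.01395 mol
n(Ca) = (1/1) × 0.01395 = 0.01395 mol
m(Ca) = 0.01395 × 40.08 = 0.5591 g
%Ca = 0.5591 / 1.76 × 100 = 31.77%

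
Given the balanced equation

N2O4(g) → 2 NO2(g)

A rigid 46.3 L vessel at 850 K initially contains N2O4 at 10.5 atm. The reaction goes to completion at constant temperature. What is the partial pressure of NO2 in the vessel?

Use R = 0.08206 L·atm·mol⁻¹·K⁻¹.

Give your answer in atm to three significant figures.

21.0 atm

n(N2O4)₀ = PV/RT = (10.5 × 46.3) / (0.08206 × 850) = 6.970 mol
n(NO2) = (2/1) × 6.970 = 13.94 mol
P(NO2) = nRT/V = 13.94 × 0.08206 × 850 / 46.3 = 21.00 atm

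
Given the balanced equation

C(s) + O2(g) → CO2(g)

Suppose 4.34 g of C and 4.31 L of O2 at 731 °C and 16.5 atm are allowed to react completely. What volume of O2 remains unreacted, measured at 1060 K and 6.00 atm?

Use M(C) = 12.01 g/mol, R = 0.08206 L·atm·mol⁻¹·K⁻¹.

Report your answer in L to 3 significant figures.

7.27 L

n(C) = 4.34 / 12.01 = 0.3614 mol
n(O2) = PV/RT = (16.5 × 4.31) / (0.08206 × 1004.15) = 0.8630 mol
For 0.3614 mol C, stoichiometry requires (1/1) × 0.3614 = 0.3614 mol O2; 0.8630 mol is available, so C is limiting.
n(O2) consumed = (1/1) × 0.3614 = 0.3614 mol; remaining = 0.8630 − 0.3614 = 0.5016 mol
V(O2) = nRT/P = 0.5016 × 0.08206 × 1060 / 6.00 = 7.272 L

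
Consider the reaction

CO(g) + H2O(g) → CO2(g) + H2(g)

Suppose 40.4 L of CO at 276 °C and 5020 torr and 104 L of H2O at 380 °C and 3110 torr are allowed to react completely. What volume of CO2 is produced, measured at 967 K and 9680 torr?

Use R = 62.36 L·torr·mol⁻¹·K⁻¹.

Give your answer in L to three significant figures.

36.9 L

n(CO) = PV/RT = (5020 × 40.4) / (62.36 × 549.15) = 5.922 mol
n(H2O) = PV/RT = (3110 × 104) / (62.36 × 653.15) = 7.941 mol
For 5.922 mol CO, stoichiometry requires (1/1) × 5.922 = 5.922 mol H2O; 7.941 mol is available, so CO is limiting.
n(CO2) = (1/1) × 5.922 = 5.922 mol
V(CO2) = nRT/P = 5.922 × 62.36 × 967 / 9680 = 36.89 L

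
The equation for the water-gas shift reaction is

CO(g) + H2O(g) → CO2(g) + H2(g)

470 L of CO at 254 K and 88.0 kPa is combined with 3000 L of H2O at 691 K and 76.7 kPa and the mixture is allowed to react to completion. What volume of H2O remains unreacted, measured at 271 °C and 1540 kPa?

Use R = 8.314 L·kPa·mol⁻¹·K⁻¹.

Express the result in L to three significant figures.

60.1 L

n(CO) = PV/RT = (88.0 × 470) / (8.314 × 254) = 19.59 mol
n(H2O) = PV/RT = (76.7 × 3000) / (8.314 × 691) = 40.05 mol
For 19.59 mol CO, stoichiometry requires (1/1) × 19.59 = 19.59 mol H2O; 40.05 mol is available, so CO is limiting.
n(H2O) consumed = (1/1) × 19.59 = 19.59 mol; remaining = 40.05 − 19.59 = 20.46 mol
V(H2O) = nRT/P = 20.46 × 8.314 × 544.15 / 1540 = 60.11 L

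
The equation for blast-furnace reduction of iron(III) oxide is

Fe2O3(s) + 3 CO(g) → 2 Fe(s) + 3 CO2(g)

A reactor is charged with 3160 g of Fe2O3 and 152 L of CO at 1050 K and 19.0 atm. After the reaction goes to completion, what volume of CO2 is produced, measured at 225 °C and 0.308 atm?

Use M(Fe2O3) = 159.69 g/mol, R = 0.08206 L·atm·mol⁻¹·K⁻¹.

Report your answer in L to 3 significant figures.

n(Fe2O3) = 3160 / 159.69 = 19.79 mol
n(CO) = PV/RT = (19.0 × 152) / (0.08206 × 1050) = 33.52 mol
For 19.79 mol Fe2O3, stoichiometry requires (3/1) × 19.79 = 59.37 mol CO; 33.52 mol is available, so CO is limiting.
n(CO2) = (3/3) × 33.52 = 33.52 mol
V(CO2) = nRT/P = 33.52 × 0.08206 × 498.15 / 0.308 = 4449 L

4450 L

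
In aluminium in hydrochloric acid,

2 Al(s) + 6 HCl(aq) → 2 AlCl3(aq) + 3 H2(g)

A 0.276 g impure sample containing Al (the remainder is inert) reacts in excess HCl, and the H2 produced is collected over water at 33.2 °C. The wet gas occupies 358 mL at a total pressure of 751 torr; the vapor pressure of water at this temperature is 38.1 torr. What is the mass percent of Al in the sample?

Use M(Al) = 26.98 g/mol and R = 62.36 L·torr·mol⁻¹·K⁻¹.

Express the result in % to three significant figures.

P(H2) = 751 − 38.1 = 712.9 torr
n(H2) = PV/RT = (712.9 × 0.3580) / (62.36 × 306.35) = 0.01336 mol
n(Al) = (2/3) × 0.01336 = 0.008907 mol
m(Al) = 0.008907 × 26.98 = 0.2403 g
%Al = 0.2403 / 0.276 × 100 = 87.07%

87.1 %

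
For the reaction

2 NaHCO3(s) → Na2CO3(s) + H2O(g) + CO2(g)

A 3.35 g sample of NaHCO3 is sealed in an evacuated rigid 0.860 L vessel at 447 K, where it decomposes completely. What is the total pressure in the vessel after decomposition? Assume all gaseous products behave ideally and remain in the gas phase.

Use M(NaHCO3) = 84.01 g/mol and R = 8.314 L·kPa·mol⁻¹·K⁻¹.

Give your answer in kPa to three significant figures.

n(NaHCO3) = 3.35 / 84.01 = 0.03988 mol
n(gas produced) = (2/2) × 0.03988 = 0.03988 mol
P = nRT/V = 0.03988 × 8.314 × 447 / 0.860 = 172.3 kPa

172 kPa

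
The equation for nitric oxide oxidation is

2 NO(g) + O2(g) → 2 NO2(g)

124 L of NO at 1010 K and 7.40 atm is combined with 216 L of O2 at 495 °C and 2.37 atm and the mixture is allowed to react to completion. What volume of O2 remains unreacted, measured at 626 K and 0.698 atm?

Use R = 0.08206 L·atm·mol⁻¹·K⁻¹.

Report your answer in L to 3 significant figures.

n(NO) = PV/RT = (7.40 × 124) / (0.08206 × 1010) = 11.07 mol
n(O2) = PV/RT = (2.37 × 216) / (0.08206 × 768.15) = 8.121 mol
For 11.07 mol NO, stoichiometry requires (1/2) × 11.07 = 5.535 mol O2; 8.121 mol is available, so NO is limiting.
n(O2) consumed = (1/2) × 11.07 = 5.535 mol; remaining = 8.121 − 5.535 = 2.586 mol
V(O2) = nRT/P = 2.586 × 0.08206 × 626 / 0.698 = 190.3 L

190 L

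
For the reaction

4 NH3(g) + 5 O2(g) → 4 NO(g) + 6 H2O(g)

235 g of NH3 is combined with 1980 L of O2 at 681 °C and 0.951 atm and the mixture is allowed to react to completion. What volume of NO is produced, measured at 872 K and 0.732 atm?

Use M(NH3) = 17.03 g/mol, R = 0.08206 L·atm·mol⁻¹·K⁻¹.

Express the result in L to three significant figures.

n(NH3) = 235 / 17.03 = 13.80 mol
n(O2) = PV/RT = (0.951 × 1980) / (0.08206 × 954.15) = 24.05 mol
For 13.80 mol NH3, stoichiometry requires (5/4) × 13.80 = 17.25 mol O2; 24.05 mol is available, so NH3 is limiting.
n(NO) = (4/4) × 13.80 = 13.80 mol
V(NO) = nRT/P = 13.80 × 0.08206 × 872 / 0.732 = 1349 L

1350 L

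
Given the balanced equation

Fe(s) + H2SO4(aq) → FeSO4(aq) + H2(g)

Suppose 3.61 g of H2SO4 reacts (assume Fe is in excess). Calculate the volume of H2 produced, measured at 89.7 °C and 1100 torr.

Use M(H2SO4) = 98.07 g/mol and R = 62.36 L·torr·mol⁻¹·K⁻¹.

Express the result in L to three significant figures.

n(H2SO4) = 3.610 / 98.07 = 0.03681 mol
n(H2) = (1/1) × 0.03681 = 0.03681 mol
V = nRT/P = 0.03681 × 62.36 × 362.85 / 1100 = 0.7572 L

0.757 L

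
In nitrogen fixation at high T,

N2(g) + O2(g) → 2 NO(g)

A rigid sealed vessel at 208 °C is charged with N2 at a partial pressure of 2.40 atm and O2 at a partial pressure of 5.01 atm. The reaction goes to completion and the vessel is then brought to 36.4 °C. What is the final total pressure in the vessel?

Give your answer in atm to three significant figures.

4.77 atm

With V and T fixed, P_i ∝ n_i, so the mole ratios apply directly to partial pressures at 208 °C.
P(O2) required for 2.40 atm of N2 = (1/1) × 2.40 = 2.400 atm; available 5.01 atm, so N2 is limiting.
P(O2) remaining = 5.01 − (1/1) × 2.40 = 2.610 atm
P(gaseous products) = (2)/1 × 2.40 = 4.800 atm
P_total at 208 °C = 2.610 + 4.800 = 7.410 atm
Scaling to 36.4 °C: P = 7.410 × 309.55/481.15 = 4.767 atm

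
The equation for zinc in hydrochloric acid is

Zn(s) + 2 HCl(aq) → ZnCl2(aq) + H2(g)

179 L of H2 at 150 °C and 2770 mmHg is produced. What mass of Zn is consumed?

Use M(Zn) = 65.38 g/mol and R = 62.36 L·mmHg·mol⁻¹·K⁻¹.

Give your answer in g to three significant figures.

n(H2) = PV/RT = (2770 × 179) / (62.36 × 423.15) = 18.79 mol
n(Zn) = (1/1) × 18.79 = 18.79 mol
m(Zn) = 18.79 × 65.38 = 1228 g

1230 g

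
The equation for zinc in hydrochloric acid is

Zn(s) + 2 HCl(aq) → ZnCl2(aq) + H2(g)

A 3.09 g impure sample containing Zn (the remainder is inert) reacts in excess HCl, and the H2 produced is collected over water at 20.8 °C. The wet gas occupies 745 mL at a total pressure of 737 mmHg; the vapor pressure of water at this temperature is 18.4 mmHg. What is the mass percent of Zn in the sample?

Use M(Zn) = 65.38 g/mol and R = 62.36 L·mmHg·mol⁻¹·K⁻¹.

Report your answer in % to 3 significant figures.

61.8 %

P(H2) = 737 − 18.4 = 718.6 mmHg
n(H2) = PV/RT = (718.6 × 0.7450) / (62.36 × 293.95) = 0.02921 mol
n(Zn) = (1/1) × 0.02921 = 0.02921 mol
m(Zn) = 0.02921 × 65.38 = 1.910 g
%Zn = 1.910 / 3.09 × 100 = 61.81%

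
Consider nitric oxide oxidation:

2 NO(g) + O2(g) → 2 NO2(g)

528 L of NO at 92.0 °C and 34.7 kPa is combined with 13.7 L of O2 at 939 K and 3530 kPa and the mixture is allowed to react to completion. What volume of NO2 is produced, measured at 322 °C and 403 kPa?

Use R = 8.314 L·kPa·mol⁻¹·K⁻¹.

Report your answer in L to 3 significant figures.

n(NO) = PV/RT = (34.7 × 528) / (8.314 × 365.15) = 6.035 mol
n(O2) = PV/RT = (3530 × 13.7) / (8.314 × 939) = 6.195 mol
For 6.035 mol NO, stoichiometry requires (1/2) × 6.035 = 3.018 mol O2; 6.195 mol is available, so NO is limiting.
n(NO2) = (2/2) × 6.035 = 6.035 mol
V(NO2) = nRT/P = 6.035 × 8.314 × 595.15 / 403 = 74.10 L

74.1 L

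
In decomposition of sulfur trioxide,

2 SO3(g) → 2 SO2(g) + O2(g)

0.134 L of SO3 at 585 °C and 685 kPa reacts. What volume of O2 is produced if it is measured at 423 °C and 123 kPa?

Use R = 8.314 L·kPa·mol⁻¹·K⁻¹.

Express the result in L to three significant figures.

0.303 L

n(SO3) = PV/RT = (685 × 0.134) / (8.314 × 858.15) = 0.01287 mol
n(O2) = (1/2) × 0.01287 = 0.006435 mol
V = nRT/P = 0.006435 × 8.314 × 696.15 / 123 = 0.3028 L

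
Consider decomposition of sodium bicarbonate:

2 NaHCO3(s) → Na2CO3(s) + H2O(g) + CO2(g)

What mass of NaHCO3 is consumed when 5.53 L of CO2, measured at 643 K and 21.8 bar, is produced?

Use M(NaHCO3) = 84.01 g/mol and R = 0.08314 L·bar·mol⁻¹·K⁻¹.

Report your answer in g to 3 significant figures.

n(CO2) = PV/RT = (21.8 × 5.53) / (0.08314 × 643) = 2.255 mol
n(NaHCO3) = (2/1) × 2.255 = 4.510 mol
m(NaHCO3) = 4.510 × 84.01 = 378.9 g

379 g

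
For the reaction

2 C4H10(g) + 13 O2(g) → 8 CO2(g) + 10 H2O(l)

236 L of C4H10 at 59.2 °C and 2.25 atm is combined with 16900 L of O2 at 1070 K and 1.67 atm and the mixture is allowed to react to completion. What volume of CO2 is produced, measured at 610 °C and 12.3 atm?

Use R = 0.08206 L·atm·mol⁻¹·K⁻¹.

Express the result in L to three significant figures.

n(C4H10) = PV/RT = (2.25 × 236) / (0.08206 × 332.35) = 19.47 mol
n(O2) = PV/RT = (1.67 × 16900) / (0.08206 × 1070) = 321.4 mol
For 19.47 mol C4H10, stoichiometry requires (13/2) × 19.47 = 126.6 mol O2; 321.4 mol is available, so C4H10 is limiting.
n(CO2) = (8/2) × 19.47 = 77.88 mol
V(CO2) = nRT/P = 77.88 × 0.08206 × 883.15 / 12.3 = 458.9 L

459 L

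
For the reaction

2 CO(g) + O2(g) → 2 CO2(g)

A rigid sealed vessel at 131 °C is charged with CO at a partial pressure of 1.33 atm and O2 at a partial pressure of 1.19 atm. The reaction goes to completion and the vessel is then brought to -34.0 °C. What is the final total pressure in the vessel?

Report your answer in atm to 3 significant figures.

With V and T fixed, P_i ∝ n_i, so the mole ratios apply directly to partial pressures at 131 °C.
P(O2) required for 1.33 atm of CO = (1/2) × 1.33 = 0.6650 atm; available 1.19 atm, so CO is limiting.
P(O2) remaining = 1.19 − (1/2) × 1.33 = 0.5250 atm
P(gaseous products) = (2)/2 × 1.33 = 1.330 atm
P_total at 131 °C = 0.5250 + 1.330 = 1.855 atm
Scaling to -34.0 °C: P = 1.855 × 239.15/404.15 = 1.098 atm

1.10 atm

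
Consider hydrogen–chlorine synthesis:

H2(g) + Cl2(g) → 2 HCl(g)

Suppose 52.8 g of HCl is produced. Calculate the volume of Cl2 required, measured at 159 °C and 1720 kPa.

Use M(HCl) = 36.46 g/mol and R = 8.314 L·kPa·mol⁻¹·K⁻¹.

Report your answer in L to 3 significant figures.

n(HCl) = 52.80 / 36.46 = 1.448 mol
n(Cl2) = (1/2) × 1.448 = 0.7240 mol
V = nRT/P = 0.7240 × 8.314 × 432.15 / 1720 = 1.512 L

1.51 L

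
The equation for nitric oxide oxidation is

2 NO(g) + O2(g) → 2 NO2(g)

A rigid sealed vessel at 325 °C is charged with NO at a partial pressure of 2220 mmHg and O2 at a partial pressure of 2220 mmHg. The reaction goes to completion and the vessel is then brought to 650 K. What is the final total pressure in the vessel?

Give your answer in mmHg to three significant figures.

At constant V, partial pressures at 325 °C are proportional to moles, so apply stoichiometry directly to pressures.
P(O2) required for 2220 mmHg of NO = (1/2) × 2220 = 1110 mmHg; available 2220 mmHg, so NO is limiting.
P(O2) remaining = 2220 − (1/2) × 2220 = 1110 mmHg
P(gaseous products) = (2)/2 × 2220 = 2220 mmHg
P_total at 325 °C = 1110 + 2220 = 3330 mmHg
Scaling to 650 K: P = 3330 × 650/598.15 = 3619 mmHg

3620 mmHg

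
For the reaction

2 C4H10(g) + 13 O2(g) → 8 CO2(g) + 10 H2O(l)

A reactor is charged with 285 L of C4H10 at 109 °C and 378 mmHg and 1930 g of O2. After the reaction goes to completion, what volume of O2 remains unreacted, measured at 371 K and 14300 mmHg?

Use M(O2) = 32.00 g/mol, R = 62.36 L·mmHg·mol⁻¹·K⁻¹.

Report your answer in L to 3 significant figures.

50.0 L

n(C4H10) = PV/RT = (378 × 285) / (62.36 × 382.15) = 4.521 mol
n(O2) = 1930 / 32.00 = 60.31 mol
For 4.521 mol C4H10, stoichiometry requires (13/2) × 4.521 = 29.39 mol O2; 60.31 mol is available, so C4H10 is limiting.
n(O2) consumed = (13/2) × 4.521 = 29.39 mol; remaining = 60.31 − 29.39 = 30.92 mol
V(O2) = nRT/P = 30.92 × 62.36 × 371 / 14300 = 50.02 L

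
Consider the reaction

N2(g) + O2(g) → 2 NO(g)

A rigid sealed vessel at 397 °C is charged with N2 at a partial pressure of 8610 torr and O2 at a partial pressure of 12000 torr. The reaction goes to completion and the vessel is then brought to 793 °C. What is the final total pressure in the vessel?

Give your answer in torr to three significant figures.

32800 torr

At constant V, partial pressures at 397 °C are proportional to moles, so apply stoichiometry directly to pressures.
P(O2) required for 8610 torr of N2 = (1/1) × 8610 = 8610 torr; available 12000 torr, so N2 is limiting.
P(O2) remaining = 12000 − (1/1) × 8610 = 3390 torr
P(gaseous products) = (2)/1 × 8610 = 17220 torr
P_total at 397 °C = 3390 + 17220 = 20610 torr
Scaling to 793 °C: P = 20610 × 1066.15/670.15 = 32790 torr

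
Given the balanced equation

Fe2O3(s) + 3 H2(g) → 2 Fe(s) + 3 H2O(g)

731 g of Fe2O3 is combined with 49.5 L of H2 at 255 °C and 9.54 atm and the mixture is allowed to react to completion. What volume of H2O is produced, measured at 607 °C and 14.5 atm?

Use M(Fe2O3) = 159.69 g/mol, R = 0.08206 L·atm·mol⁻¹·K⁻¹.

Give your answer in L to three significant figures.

n(Fe2O3) = 731 / 159.69 = 4.578 mol
n(H2) = PV/RT = (9.54 × 49.5) / (0.08206 × 528.15) = 10.90 mol
For 4.578 mol Fe2O3, stoichiometry requires (3/1) × 4.578 = 13.73 mol H2; 10.90 mol is available, so H2 is limiting.
n(H2O) = (3/3) × 10.90 = 10.90 mol
V(H2O) = nRT/P = 10.90 × 0.08206 × 880.15 / 14.5 = 54.29 L

54.3 L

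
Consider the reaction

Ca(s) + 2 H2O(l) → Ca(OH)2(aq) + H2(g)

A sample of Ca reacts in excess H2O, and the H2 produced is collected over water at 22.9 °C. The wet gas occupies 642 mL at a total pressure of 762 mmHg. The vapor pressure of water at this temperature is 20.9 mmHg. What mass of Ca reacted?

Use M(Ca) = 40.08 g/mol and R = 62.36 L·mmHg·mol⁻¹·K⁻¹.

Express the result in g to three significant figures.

P(H2) = 762 − 20.9 = 741.1 mmHg
n(H2) = PV/RT = (741.1 × 0.6420) / (62.36 × 296.05) = 0.02577 mol
n(Ca) = (1/1) × 0.02577 = 0.02577 mol
m(Ca) = 0.02577 × 40.08 = 1.033 g

1.03 g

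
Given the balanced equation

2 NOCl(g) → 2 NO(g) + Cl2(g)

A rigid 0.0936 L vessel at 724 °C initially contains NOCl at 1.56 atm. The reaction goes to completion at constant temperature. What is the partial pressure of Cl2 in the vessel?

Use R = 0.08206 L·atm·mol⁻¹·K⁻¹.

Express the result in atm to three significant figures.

0.780 atm

n(NOCl)₀ = PV/RT = (1.56 × 0.0936) / (0.08206 × 997.15) = 0.001784 mol
n(Cl2) = (1/2) × 0.001784 = 0.0008920 mol
P(Cl2) = nRT/V = 0.0008920 × 0.08206 × 997.15 / 0.0936 = 0.7798 atm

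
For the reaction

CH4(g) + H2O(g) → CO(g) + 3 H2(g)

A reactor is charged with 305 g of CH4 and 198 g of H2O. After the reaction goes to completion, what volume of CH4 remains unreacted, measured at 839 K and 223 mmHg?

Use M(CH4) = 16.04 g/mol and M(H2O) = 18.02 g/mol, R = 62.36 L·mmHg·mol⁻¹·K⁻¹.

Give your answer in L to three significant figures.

1880 L

n(CH4) = 305 / 16.04 = 19.01 mol
n(H2O) = 198 / 18.02 = 10.99 mol
For 19.01 mol CH4, stoichiometry requires (1/1) × 19.01 = 19.01 mol H2O; 10.99 mol is available, so H2O is limiting.
n(CH4) consumed = (1/1) × 10.99 = 10.99 mol; remaining = 19.01 − 10.99 = 8.020 mol
V(CH4) = nRT/P = 8.020 × 62.36 × 839 / 223 = 1882 L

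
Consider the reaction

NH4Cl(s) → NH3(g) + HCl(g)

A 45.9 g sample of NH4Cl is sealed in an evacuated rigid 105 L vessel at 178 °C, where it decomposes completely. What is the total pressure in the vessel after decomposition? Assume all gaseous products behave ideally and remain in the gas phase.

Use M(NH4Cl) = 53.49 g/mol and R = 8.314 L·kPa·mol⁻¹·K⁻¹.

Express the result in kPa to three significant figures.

n(NH4Cl) = 45.9 / 53.49 = 0.8581 mol
n(gas produced) = (2/1) × 0.8581 = 1.716 mol
P = nRT/V = 1.716 × 8.314 × 451.15 / 105 = 61.30 kPa

61.3 kPa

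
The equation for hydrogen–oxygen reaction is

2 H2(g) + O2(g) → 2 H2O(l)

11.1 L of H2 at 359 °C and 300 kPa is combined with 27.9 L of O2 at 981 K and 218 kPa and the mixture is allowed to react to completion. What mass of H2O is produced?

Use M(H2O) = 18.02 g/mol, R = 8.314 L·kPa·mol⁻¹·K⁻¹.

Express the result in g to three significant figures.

11.4 g

n(H2) = PV/RT = (300 × 11.1) / (8.314 × 632.15) = 0.6336 mol
n(O2) = PV/RT = (218 × 27.9) / (8.314 × 981) = 0.7457 mol
For 0.6336 mol H2, stoichiometry requires (1/2) × 0.6336 = 0.3168 mol O2; 0.7457 mol is available, so H2 is limiting.
n(H2O) = (2/2) × 0.6336 = 0.6336 mol
m(H2O) = 0.6336 × 18.02 = 11.42 g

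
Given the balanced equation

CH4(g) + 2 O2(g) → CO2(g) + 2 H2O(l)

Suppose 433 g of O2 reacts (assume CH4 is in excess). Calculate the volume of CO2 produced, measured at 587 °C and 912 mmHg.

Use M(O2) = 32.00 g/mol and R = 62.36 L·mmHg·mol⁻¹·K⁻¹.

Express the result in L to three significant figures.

398 L

n(O2) = 433.0 / 32.00 = 13.53 mol
n(CO2) = (1/2) × 13.53 = 6.765 mol
V = nRT/P = 6.765 × 62.36 × 860.15 / 912 = 397.9 L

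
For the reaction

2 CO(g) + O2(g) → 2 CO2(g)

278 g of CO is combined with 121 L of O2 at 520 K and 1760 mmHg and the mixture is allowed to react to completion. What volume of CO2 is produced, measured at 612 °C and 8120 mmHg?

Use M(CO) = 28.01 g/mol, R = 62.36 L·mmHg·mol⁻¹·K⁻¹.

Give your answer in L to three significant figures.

n(CO) = 278 / 28.01 = 9.925 mol
n(O2) = PV/RT = (1760 × 121) / (62.36 × 520) = 6.567 mol
For 9.925 mol CO, stoichiometry requires (1/2) × 9.925 = 4.963 mol O2; 6.567 mol is available, so CO is limiting.
n(CO2) = (2/2) × 9.925 = 9.925 mol
V(CO2) = nRT/P = 9.925 × 62.36 × 885.15 / 8120 = 67.47 L

67.5 L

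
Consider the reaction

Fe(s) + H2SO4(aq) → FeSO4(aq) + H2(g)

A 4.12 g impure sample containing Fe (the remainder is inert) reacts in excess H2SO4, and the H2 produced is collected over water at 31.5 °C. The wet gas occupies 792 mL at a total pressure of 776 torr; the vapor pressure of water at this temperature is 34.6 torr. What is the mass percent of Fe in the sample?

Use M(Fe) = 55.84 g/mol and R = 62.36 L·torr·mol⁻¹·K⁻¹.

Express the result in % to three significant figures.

41.9 %

P(H2) = 776 − 34.6 = 741.4 torr
n(H2) = PV/RT = (741.4 × 0.7920) / (62.36 × 304.65) = 0.03091 mol
n(Fe) = (1/1) × 0.03091 = 0.03091 mol
m(Fe) = 0.03091 × 55.84 = 1.726 g
%Fe = 1.726 / 4.12 × 100 = 41.89%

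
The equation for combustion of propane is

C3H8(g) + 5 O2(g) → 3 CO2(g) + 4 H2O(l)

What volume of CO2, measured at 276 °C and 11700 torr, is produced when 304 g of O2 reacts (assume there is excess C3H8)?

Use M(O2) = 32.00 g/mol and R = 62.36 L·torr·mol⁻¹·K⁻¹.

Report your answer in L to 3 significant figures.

16.7 L

n(O2) = 304.0 / 32.00 = 9.500 mol
n(CO2) = (3/5) × 9.500 = 5.700 mol
V = nRT/P = 5.700 × 62.36 × 549.15 / 11700 = 16.68 L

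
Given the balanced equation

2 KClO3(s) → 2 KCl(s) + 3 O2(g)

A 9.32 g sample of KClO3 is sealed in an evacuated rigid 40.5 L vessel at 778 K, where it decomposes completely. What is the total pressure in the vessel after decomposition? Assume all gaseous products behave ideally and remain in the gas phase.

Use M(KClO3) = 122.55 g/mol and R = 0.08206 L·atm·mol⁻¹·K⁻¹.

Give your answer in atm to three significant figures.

0.180 atm

n(KClO3) = 9.32 / 122.55 = 0.07605 mol
n(gas produced) = (3/2) × 0.07605 = 0.1141 mol
P = nRT/V = 0.1141 × 0.08206 × 778 / 40.5 = 0.1799 atm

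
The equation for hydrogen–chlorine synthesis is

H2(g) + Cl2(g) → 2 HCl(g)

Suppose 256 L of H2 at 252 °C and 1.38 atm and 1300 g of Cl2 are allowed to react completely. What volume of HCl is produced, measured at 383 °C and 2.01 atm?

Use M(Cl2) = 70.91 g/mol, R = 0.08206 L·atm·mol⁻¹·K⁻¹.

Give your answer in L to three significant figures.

n(H2) = PV/RT = (1.38 × 256) / (0.08206 × 525.15) = 8.198 mol
n(Cl2) = 1300 / 70.91 = 18.33 mol
For 8.198 mol H2, stoichiometry requires (1/1) × 8.198 = 8.198 mol Cl2; 18.33 mol is available, so H2 is limiting.
n(HCl) = (2/1) × 8.198 = 16.40 mol
V(HCl) = nRT/P = 16.40 × 0.08206 × 656.15 / 2.01 = 439.3 L

439 L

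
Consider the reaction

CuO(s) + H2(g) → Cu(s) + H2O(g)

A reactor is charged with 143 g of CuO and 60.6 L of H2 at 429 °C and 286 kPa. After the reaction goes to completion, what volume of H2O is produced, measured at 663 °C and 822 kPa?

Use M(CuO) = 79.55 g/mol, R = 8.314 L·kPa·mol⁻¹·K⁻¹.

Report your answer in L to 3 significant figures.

17.0 L

n(CuO) = 143 / 79.55 = 1.798 mol
n(H2) = PV/RT = (286 × 60.6) / (8.314 × 702.15) = 2.969 mol
For 1.798 mol CuO, stoichiometry requires (1/1) × 1.798 = 1.798 mol H2; 2.969 mol is available, so CuO is limiting.
n(H2O) = (1/1) × 1.798 = 1.798 mol
V(H2O) = nRT/P = 1.798 × 8.314 × 936.15 / 822 = 17.02 L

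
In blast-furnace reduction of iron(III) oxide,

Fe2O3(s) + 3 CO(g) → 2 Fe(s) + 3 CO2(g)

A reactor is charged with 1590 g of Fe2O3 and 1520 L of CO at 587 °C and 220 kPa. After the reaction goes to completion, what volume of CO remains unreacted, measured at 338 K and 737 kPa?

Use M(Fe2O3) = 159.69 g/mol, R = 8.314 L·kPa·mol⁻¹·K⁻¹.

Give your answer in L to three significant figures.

n(Fe2O3) = 1590 / 159.69 = 9.957 mol
n(CO) = PV/RT = (220 × 1520) / (8.314 × 860.15) = 46.76 mol
For 9.957 mol Fe2O3, stoichiometry requires (3/1) × 9.957 = 29.87 mol CO; 46.76 mol is available, so Fe2O3 is limiting.
n(CO) consumed = (3/1) × 9.957 = 29.87 mol; remaining = 46.76 − 29.87 = 16.89 mol
V(CO) = nRT/P = 16.89 × 8.314 × 338 / 737 = 64.40 L

64.4 L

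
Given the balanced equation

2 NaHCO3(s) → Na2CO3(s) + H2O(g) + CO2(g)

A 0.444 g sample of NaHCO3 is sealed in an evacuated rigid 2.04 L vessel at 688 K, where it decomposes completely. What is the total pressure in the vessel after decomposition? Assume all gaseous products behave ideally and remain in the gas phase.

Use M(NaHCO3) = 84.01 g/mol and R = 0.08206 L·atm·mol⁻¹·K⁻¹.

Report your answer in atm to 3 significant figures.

0.146 atm

n(NaHCO3) = 0.444 / 84.01 = 0.005285 mol
n(gas produced) = (2/2) × 0.005285 = 0.005285 mol
P = nRT/V = 0.005285 × 0.08206 × 688 / 2.04 = 0.1463 atm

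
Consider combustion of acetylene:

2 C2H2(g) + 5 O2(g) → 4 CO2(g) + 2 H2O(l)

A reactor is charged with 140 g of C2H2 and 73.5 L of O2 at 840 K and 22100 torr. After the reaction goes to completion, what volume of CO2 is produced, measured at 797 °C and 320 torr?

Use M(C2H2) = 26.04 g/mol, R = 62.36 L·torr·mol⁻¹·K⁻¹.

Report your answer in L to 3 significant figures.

2240 L

n(C2H2) = 140 / 26.04 = 5.376 mol
n(O2) = PV/RT = (22100 × 73.5) / (62.36 × 840) = 31.01 mol
For 5.376 mol C2H2, stoichiometry requires (5/2) × 5.376 = 13.44 mol O2; 31.01 mol is available, so C2H2 is limiting.
n(CO2) = (4/2) × 5.376 = 10.75 mol
V(CO2) = nRT/P = 10.75 × 62.36 × 1070.15 / 320 = 2242 L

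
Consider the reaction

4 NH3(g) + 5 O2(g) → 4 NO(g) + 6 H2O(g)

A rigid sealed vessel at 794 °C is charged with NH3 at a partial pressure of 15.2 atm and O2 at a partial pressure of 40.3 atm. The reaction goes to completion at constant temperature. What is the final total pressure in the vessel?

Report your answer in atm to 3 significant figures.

At constant V, partial pressures at 794 °C are proportional to moles, so apply stoichiometry directly to pressures.
P(O2) required for 15.2 atm of NH3 = (5/4) × 15.2 = 19.00 atm; available 40.3 atm, so NH3 is limiting.
P(O2) remaining = 40.3 − (5/4) × 15.2 = 21.30 atm
P(gaseous products) = (4+6)/4 × 15.2 = 38.00 atm
P_total at 794 °C = 21.30 + 38.00 = 59.30 atm

59.3 atm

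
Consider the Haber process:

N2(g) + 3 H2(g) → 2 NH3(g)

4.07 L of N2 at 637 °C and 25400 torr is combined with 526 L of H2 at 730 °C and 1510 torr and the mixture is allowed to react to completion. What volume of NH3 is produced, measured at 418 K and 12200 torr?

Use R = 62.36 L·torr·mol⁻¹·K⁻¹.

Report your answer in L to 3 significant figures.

n(N2) = PV/RT = (25400 × 4.07) / (62.36 × 910.15) = 1.821 mol
n(H2) = PV/RT = (1510 × 526) / (62.36 × 1003.15) = 12.70 mol
For 1.821 mol N2, stoichiometry requires (3/1) × 1.821 = 5.463 mol H2; 12.70 mol is available, so N2 is limiting.
n(NH3) = (2/1) × 1.821 = 3.642 mol
V(NH3) = nRT/P = 3.642 × 62.36 × 418 / 12200 = 7.781 L

7.78 L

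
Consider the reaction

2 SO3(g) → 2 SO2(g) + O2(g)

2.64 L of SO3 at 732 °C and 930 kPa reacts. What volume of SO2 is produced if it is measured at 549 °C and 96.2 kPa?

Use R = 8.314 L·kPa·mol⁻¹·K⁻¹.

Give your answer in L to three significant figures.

20.9 L

n(SO3) = PV/RT = (930 × 2.64) / (8.314 × 1005.15) = 0.2938 mol
n(SO2) = (2/2) × 0.2938 = 0.2938 mol
V = nRT/P = 0.2938 × 8.314 × 822.15 / 96.2 = 20.88 L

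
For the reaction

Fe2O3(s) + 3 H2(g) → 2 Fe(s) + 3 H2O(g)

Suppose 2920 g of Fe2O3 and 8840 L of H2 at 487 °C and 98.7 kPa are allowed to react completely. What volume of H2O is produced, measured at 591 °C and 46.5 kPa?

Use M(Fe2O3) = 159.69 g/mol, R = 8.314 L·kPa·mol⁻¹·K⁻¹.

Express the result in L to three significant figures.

8480 L

n(Fe2O3) = 2920 / 159.69 = 18.29 mol
n(H2) = PV/RT = (98.7 × 8840) / (8.314 × 760.15) = 138.1 mol
For 18.29 mol Fe2O3, stoichiometry requires (3/1) × 18.29 = 54.87 mol H2; 138.1 mol is available, so Fe2O3 is limiting.
n(H2O) = (3/1) × 18.29 = 54.87 mol
V(H2O) = nRT/P = 54.87 × 8.314 × 864.15 / 46.5 = 8478 L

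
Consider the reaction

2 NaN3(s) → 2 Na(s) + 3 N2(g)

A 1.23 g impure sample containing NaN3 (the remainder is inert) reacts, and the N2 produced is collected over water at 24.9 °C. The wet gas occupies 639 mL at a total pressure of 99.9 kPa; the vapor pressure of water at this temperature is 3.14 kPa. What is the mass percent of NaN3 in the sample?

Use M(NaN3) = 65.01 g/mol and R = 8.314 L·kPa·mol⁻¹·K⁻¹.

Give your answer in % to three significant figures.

P(N2) = 99.9 − 3.14 = 96.76 kPa
n(N2) = PV/RT = (96.76 × 0.6390) / (8.314 × 298.05) = 0.02495 mol
n(NaN3) = (2/3) × 0.02495 = 0.01663 mol
m(NaN3) = 0.01663 × 65.01 = 1.081 g
%NaN3 = 1.081 / 1.23 × 100 = 87.89%

87.9 %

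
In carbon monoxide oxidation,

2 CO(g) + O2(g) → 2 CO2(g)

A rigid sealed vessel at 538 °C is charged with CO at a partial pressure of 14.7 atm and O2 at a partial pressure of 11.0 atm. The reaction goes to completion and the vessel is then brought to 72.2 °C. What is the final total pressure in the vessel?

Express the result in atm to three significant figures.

7.81 atm

With V and T fixed, P_i ∝ n_i, so the mole ratios apply directly to partial pressures at 538 °C.
P(O2) required for 14.7 atm of CO = (1/2) × 14.7 = 7.350 atm; available 11.0 atm, so CO is limiting.
P(O2) remaining = 11.0 − (1/2) × 14.7 = 3.650 atm
P(gaseous products) = (2)/2 × 14.7 = 14.70 atm
P_total at 538 °C = 3.650 + 14.70 = 18.35 atm
Scaling to 72.2 °C: P = 18.35 × 345.35/811.15 = 7.813 atm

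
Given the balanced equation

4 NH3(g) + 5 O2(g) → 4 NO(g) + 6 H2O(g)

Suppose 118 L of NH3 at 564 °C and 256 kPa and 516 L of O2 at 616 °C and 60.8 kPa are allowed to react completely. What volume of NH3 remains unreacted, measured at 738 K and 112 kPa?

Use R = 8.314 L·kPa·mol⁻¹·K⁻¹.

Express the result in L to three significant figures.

n(NH3) = PV/RT = (256 × 118) / (8.314 × 837.15) = 4.340 mol
n(O2) = PV/RT = (60.8 × 516) / (8.314 × 889.15) = 4.244 mol
For 4.340 mol NH3, stoichiometry requires (5/4) × 4.340 = 5.425 mol O2; 4.244 mol is available, so O2 is limiting.
n(NH3) consumed = (4/5) × 4.244 = 3.395 mol; remaining = 4.340 − 3.395 = 0.9450 mol
V(NH3) = nRT/P = 0.9450 × 8.314 × 738 / 112 = 51.77 L

51.8 L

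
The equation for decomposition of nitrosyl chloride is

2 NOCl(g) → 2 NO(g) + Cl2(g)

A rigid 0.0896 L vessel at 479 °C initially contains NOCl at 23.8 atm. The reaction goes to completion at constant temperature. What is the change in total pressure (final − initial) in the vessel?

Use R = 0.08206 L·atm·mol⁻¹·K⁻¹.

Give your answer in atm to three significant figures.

11.9 atm

Rigid vessel, constant T ⇒ P scales with total gas moles (2 → 3).
P_final = (3/2) × 23.8 = 35.70 atm; ΔP = 35.70 − 23.8 = 11.90 atm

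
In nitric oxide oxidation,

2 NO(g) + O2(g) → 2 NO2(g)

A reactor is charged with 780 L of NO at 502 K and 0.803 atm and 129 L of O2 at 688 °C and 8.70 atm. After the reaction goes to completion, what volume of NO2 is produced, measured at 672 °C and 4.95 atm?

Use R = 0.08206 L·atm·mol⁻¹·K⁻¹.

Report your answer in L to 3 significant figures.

n(NO) = PV/RT = (0.803 × 780) / (0.08206 × 502) = 15.20 mol
n(O2) = PV/RT = (8.70 × 129) / (0.08206 × 961.15) = 14.23 mol
For 15.20 mol NO, stoichiometry requires (1/2) × 15.20 = 7.600 mol O2; 14.23 mol is available, so NO is limiting.
n(NO2) = (2/2) × 15.20 = 15.20 mol
V(NO2) = nRT/P = 15.20 × 0.08206 × 945.15 / 4.95 = 238.2 L

238 L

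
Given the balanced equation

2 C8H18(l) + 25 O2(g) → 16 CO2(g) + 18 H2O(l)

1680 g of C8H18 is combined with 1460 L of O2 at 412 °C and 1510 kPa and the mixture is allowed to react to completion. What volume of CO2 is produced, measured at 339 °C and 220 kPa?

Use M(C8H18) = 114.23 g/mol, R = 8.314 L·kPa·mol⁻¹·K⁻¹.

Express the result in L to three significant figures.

2720 L

n(C8H18) = 1680 / 114.23 = 14.71 mol
n(O2) = PV/RT = (1510 × 1460) / (8.314 × 685.15) = 387.0 mol
For 14.71 mol C8H18, stoichiometry requires (25/2) × 14.71 = 183.9 mol O2; 387.0 mol is available, so C8H18 is limiting.
n(CO2) = (16/2) × 14.71 = 117.7 mol
V(CO2) = nRT/P = 117.7 × 8.314 × 612.15 / 220 = 2723 L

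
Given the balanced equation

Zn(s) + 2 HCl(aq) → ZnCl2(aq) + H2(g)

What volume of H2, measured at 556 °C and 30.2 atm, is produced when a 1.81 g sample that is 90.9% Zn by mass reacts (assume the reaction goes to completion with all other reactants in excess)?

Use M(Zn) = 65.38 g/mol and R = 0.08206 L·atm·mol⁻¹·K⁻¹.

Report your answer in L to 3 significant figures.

mass of Zn = 1.81 × 90.9/100 = 1.645 g
n(Zn) = 1.645 / 65.38 = 0.02516 mol
n(H2) = (1/1) × 0.02516 = 0.02516 mol
V = nRT/P = 0.02516 × 0.08206 × 829.15 / 30.2 = 0.05669 L

0.0567 L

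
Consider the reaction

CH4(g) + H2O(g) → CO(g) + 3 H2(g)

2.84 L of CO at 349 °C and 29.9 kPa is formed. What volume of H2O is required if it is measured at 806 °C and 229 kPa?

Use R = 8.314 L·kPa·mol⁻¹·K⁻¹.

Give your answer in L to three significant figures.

n(CO) = PV/RT = (29.9 × 2.84) / (8.314 × 622.15) = 0.01642 mol
n(H2O) = (1/1) × 0.01642 = 0.01642 mol
V = nRT/P = 0.01642 × 8.314 × 1079.15 / 229 = 0.6433 L

0.643 L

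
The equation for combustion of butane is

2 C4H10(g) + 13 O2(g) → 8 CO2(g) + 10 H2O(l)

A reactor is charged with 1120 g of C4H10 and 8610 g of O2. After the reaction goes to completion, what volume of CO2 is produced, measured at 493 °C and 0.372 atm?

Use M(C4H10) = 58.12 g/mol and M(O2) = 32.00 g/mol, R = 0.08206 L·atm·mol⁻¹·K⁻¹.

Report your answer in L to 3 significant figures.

13000 L

n(C4H10) = 1120 / 58.12 = 19.27 mol
n(O2) = 8610 / 32.00 = 269.1 mol
For 19.27 mol C4H10, stoichiometry requires (13/2) × 19.27 = 125.3 mol O2; 269.1 mol is available, so C4H10 is limiting.
n(CO2) = (8/2) × 19.27 = 77.08 mol
V(CO2) = nRT/P = 77.08 × 0.08206 × 766.15 / 0.372 = 13030 L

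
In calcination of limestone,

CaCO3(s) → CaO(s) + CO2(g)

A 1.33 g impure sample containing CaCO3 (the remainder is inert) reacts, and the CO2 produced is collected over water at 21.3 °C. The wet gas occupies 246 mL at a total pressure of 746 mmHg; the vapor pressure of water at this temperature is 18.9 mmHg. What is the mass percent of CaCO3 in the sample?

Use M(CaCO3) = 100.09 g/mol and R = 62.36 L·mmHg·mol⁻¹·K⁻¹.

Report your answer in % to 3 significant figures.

73.3 %

P(CO2) = 746 − 18.9 = 727.1 mmHg
n(CO2) = PV/RT = (727.1 × 0.2460) / (62.36 × 294.45) = 0.009741 mol
n(CaCO3) = (1/1) × 0.009741 = 0.009741 mol
m(CaCO3) = 0.009741 × 100.09 = 0.9750 g
%CaCO3 = 0.9750 / 1.33 × 100 = 73.31%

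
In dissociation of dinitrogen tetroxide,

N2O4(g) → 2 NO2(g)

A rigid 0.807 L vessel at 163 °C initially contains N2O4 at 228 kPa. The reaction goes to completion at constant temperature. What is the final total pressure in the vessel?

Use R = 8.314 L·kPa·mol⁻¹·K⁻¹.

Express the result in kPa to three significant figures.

At constant T and V, P ∝ n(gas): 1 mol gas → 2 mol gas.
P_final = (2/1) × 228 = 456.0 kPa

456 kPa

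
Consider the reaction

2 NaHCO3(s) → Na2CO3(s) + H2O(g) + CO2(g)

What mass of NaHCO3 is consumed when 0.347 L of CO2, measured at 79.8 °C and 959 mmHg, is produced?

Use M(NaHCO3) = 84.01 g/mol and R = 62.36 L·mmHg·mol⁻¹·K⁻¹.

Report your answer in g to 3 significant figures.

n(CO2) = PV/RT = (959 × 0.347) / (62.36 × 352.95) = 0.01512 mol
n(NaHCO3) = (2/1) × 0.01512 = 0.03024 mol
m(NaHCO3) = 0.03024 × 84.01 = 2.540 g

2.54 g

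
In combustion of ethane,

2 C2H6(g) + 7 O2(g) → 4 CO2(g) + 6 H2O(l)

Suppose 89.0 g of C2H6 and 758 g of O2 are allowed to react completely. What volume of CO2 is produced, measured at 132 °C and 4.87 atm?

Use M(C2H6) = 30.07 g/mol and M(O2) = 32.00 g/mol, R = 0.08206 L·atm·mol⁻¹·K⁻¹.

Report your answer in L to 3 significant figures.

n(C2H6) = 89.0 / 30.07 = 2.960 mol
n(O2) = 758 / 32.00 = 23.69 mol
For 2.960 mol C2H6, stoichiometry requires (7/2) × 2.960 = 10.36 mol O2; 23.69 mol is available, so C2H6 is limiting.
n(CO2) = (4/2) × 2.960 = 5.920 mol
V(CO2) = nRT/P = 5.920 × 0.08206 × 405.15 / 4.87 = 40.41 L

40.4 L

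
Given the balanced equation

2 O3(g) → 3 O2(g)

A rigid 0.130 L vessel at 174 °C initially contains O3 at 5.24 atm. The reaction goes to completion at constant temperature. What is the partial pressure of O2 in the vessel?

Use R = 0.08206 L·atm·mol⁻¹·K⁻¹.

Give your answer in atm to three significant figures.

n(O3)₀ = PV/RT = (5.24 × 0.130) / (0.08206 × 447.15) = 0.01856 mol
n(O2) = (3/2) × 0.01856 = 0.02784 mol
P(O2) = nRT/V = 0.02784 × 0.08206 × 447.15 / 0.130 = 7.858 atm

7.86 atm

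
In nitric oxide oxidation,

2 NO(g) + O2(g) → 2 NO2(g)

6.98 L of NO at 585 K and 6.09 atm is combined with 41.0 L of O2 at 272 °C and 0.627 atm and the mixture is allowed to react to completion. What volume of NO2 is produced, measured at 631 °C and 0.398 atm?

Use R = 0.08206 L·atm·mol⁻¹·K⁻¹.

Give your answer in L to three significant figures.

n(NO) = PV/RT = (6.09 × 6.98) / (0.08206 × 585) = 0.8855 mol
n(O2) = PV/RT = (0.627 × 41.0) / (0.08206 × 545.15) = 0.5747 mol
For 0.8855 mol NO, stoichiometry requires (1/2) × 0.8855 = 0.4427 mol O2; 0.5747 mol is available, so NO is limiting.
n(NO2) = (2/2) × 0.8855 = 0.8855 mol
V(NO2) = nRT/P = 0.8855 × 0.08206 × 904.15 / 0.398 = 165.1 L

165 L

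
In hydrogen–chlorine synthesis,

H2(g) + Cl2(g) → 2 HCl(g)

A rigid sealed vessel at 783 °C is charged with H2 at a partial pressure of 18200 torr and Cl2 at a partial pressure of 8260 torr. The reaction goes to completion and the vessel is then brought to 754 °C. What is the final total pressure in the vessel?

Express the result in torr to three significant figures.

25700 torr

Because the vessel is rigid and T is held at 783 °C, work the stoichiometry in partial pressures (P_i = n_iRT/V).
P(Cl2) required for 18200 torr of H2 = (1/1) × 18200 = 18200 torr; available 8260 torr, so Cl2 is limiting.
P(H2) remaining = 18200 − (1/1) × 8260 = 9940 torr
P(gaseous products) = (2)/1 × 8260 = 16520 torr
P_total at 783 °C = 9940 + 16520 = 26460 torr
Scaling to 754 °C: P = 26460 × 1027.15/1056.15 = 25730 torr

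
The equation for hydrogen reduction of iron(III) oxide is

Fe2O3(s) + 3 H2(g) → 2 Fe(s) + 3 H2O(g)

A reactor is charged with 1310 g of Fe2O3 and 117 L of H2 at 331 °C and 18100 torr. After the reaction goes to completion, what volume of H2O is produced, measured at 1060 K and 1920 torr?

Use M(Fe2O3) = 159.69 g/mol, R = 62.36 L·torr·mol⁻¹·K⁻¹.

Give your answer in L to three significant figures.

847 L

n(Fe2O3) = 1310 / 159.69 = 8.203 mol
n(H2) = PV/RT = (18100 × 117) / (62.36 × 604.15) = 56.21 mol
For 8.203 mol Fe2O3, stoichiometry requires (3/1) × 8.203 = 24.61 mol H2; 56.21 mol is available, so Fe2O3 is limiting.
n(H2O) = (3/1) × 8.203 = 24.61 mol
V(H2O) = nRT/P = 24.61 × 62.36 × 1060 / 1920 = 847.3 L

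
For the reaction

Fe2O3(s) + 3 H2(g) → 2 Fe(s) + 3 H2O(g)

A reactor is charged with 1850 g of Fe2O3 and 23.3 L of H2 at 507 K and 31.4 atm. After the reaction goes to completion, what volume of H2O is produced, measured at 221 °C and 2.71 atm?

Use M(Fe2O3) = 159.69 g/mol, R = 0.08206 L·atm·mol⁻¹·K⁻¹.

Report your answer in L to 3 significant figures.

n(Fe2O3) = 1850 / 159.69 = 11.58 mol
n(H2) = PV/RT = (31.4 × 23.3) / (0.08206 × 507) = 17.59 mol
For 11.58 mol Fe2O3, stoichiometry requires (3/1) × 11.58 = 34.74 mol H2; 17.59 mol is available, so H2 is limiting.
n(H2O) = (3/3) × 17.59 = 17.59 mol
V(H2O) = nRT/P = 17.59 × 0.08206 × 494.15 / 2.71 = 263.2 L

263 L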